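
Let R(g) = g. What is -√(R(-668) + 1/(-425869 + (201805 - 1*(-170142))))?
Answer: -I*√1942264886034/53922 ≈ -25.846*I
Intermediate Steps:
-√(R(-668) + 1/(-425869 + (201805 - 1*(-170142)))) = -√(-668 + 1/(-425869 + (201805 - 1*(-170142)))) = -√(-668 + 1/(-425869 + (201805 + 170142))) = -√(-668 + 1/(-425869 + 371947)) = -√(-668 + 1/(-53922)) = -√(-668 - 1/53922) = -√(-36019897/53922) = -I*√1942264886034/53922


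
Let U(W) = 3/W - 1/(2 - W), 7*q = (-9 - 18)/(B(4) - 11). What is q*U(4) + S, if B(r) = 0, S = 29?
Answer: 9067/308 ≈ 29.438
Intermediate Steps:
q = 27/77 (q = ((-9 - 18)/(0 - 11))/7 = (-27/(-11))/7 = (-27*(-1/11))/7 = (1/7)*(27/11) = 27/77 ≈ 0.35065)
U(W) = -1/(2 - W) + 3/W
q*U(4) + S = 27*(2*(-3 + 2*4)/(4*(-2 + 4)))/77 + 29 = 27*(2*(1/4)*(-3 + 8)/2)/77 + 29 = 27*(2*(1/4)*(1/2)*5)/77 + 29 = (27/77)*(5/4) + 29 = 135/308 + 29 = 9067/308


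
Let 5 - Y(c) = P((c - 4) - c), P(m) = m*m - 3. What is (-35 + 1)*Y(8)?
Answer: 272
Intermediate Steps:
P(m) = -3 + m**2 (P(m) = m**2 - 3 = -3 + m**2)
Y(c) = -8 (Y(c) = 5 - (-3 + ((c - 4) - c)**2) = 5 - (-3 + ((-4 + c) - c)**2) = 5 - (-3 + (-4)**2) = 5 - (-3 + 16) = 5 - 1*13 = 5 - 13 = -8)
(-35 + 1)*Y(8) = (-35 + 1)*(-8) = -34*(-8) = 272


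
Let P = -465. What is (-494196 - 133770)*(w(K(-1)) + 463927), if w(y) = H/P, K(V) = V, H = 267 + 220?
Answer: -45156107344896/155 ≈ -2.9133e+11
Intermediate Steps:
H = 487
w(y) = -487/465 (w(y) = 487/(-465) = 487*(-1/465) = -487/465)
(-494196 - 133770)*(w(K(-1)) + 463927) = (-494196 - 133770)*(-487/465 + 463927) = -627966*215725568/465 = -45156107344896/155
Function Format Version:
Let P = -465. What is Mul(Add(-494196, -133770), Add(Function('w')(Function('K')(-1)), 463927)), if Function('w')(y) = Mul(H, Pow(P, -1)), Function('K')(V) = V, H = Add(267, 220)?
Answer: Rational(-45156107344896, 155) ≈ -2.9133e+11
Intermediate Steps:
H = 487
Function('w')(y) = Rational(-487, 465) (Function('w')(y) = Mul(487, Pow(-465, -1)) = Mul(487, Rational(-1, 465)) = Rational(-487, 465))
Mul(Add(-494196, -133770), Add(Function('w')(Function('K')(-1)), 463927)) = Mul(Add(-494196, -133770), Add(Rational(-487, 465), 463927)) = Mul(-627966, Rational(215725568, 465)) = Rational(-45156107344896, 155)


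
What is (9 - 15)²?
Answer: 36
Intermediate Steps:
(9 - 15)² = (-6)² = 36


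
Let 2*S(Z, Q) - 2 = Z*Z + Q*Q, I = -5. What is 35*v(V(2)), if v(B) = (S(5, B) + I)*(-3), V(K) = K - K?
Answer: -1785/2 ≈ -892.50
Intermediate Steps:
S(Z, Q) = 1 + Q**2/2 + Z**2/2 (S(Z, Q) = 1 + (Z*Z + Q*Q)/2 = 1 + (Z**2 + Q**2)/2 = 1 + (Q**2 + Z**2)/2 = 1 + (Q**2/2 + Z**2/2) = 1 + Q**2/2 + Z**2/2)
V(K) = 0
v(B) = -51/2 - 3*B**2/2 (v(B) = ((1 + B**2/2 + (1/2)*5**2) - 5)*(-3) = ((1 + B**2/2 + (1/2)*25) - 5)*(-3) = ((1 + B**2/2 + 25/2) - 5)*(-3) = ((27/2 + B**2/2) - 5)*(-3) = (17/2 + B**2/2)*(-3) = -51/2 - 3*B**2/2)
35*v(V(2)) = 35*(-51/2 - 3/2*0**2) = 35*(-51/2 - 3/2*0) = 35*(-51/2 + 0) = 35*(-51/2) = -1785/2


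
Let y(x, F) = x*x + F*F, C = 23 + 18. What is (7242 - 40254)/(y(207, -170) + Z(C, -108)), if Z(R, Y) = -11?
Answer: -16506/35869 ≈ -0.46017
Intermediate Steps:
C = 41
y(x, F) = F² + x² (y(x, F) = x² + F² = F² + x²)
(7242 - 40254)/(y(207, -170) + Z(C, -108)) = (7242 - 40254)/(((-170)² + 207²) - 11) = -33012/((28900 + 42849) - 11) = -33012/(71749 - 11) = -33012/71738 = -33012*1/71738 = -16506/35869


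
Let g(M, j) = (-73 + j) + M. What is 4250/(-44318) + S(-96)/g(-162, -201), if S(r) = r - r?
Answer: -2125/22159 ≈ -0.095898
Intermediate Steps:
S(r) = 0
g(M, j) = -73 + M + j
4250/(-44318) + S(-96)/g(-162, -201) = 4250/(-44318) + 0/(-73 - 162 - 201) = 4250*(-1/44318) + 0/(-436) = -2125/22159 + 0*(-1/436) = -2125/22159 + 0 = -2125/22159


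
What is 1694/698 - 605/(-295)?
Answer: 92202/20591 ≈ 4.4778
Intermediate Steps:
1694/698 - 605/(-295) = 1694*(1/698) - 605*(-1/295) = 847/349 + 121/59 = 92202/20591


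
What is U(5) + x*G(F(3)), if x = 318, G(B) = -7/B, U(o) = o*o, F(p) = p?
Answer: -717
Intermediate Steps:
U(o) = o²
U(5) + x*G(F(3)) = 5² + 318*(-7/3) = 25 + 318*(-7*⅓) = 25 + 318*(-7/3) = 25 - 742 = -717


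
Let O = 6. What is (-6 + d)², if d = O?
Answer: 0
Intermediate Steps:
d = 6
(-6 + d)² = (-6 + 6)² = 0² = 0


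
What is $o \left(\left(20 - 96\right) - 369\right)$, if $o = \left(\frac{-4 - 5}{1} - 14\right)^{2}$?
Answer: $-235405$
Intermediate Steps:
$o = 529$ ($o = \left(\left(-9\right) 1 - 14\right)^{2} = \left(-9 - 14\right)^{2} = \left(-23\right)^{2} = 529$)
$o \left(\left(20 - 96\right) - 369\right) = 529 \left(\left(20 - 96\right) - 369\right) = 529 \left(-76 - 369\right) = 529 \left(-445\right) = -235405$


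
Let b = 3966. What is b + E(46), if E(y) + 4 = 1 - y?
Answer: 3917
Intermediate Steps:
E(y) = -3 - y (E(y) = -4 + (1 - y) = -3 - y)
b + E(46) = 3966 + (-3 - 1*46) = 3966 + (-3 - 46) = 3966 - 49 = 3917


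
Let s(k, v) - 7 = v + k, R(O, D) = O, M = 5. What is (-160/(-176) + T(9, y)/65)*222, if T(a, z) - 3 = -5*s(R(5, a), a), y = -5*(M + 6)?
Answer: -104784/715 ≈ -146.55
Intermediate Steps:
s(k, v) = 7 + k + v (s(k, v) = 7 + (v + k) = 7 + (k + v) = 7 + k + v)
y = -55 (y = -5*(5 + 6) = -5*11 = -55)
T(a, z) = -57 - 5*a (T(a, z) = 3 - 5*(7 + 5 + a) = 3 - 5*(12 + a) = 3 + (-60 - 5*a) = -57 - 5*a)
(-160/(-176) + T(9, y)/65)*222 = (-160/(-176) + (-57 - 5*9)/65)*222 = (-160*(-1/176) + (-57 - 45)*(1/65))*222 = (10/11 - 102*1/65)*222 = (10/11 - 102/65)*222 = -472/715*222 = -104784/715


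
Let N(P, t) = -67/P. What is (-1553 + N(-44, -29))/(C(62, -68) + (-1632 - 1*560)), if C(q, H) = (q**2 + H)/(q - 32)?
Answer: 1023975/1363648 ≈ 0.75091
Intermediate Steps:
C(q, H) = (H + q**2)/(-32 + q)
(-1553 + N(-44, -29))/(C(62, -68) + (-1632 - 1*560)) = (-1553 - 67/(-44))/((-68 + 62**2)/(-32 + 62) + (-1632 - 1*560)) = (-1553 - 67*(-1/44))/((-68 + 3844)/30 + (-1632 - 560)) = (-1553 + 67/44)/((1/30)*3776 - 2192) = -68265/(44*(1888/15 - 2192)) = -68265/(44*(-30992/15)) = -68265/44*(-15/30992) = 1023975/1363648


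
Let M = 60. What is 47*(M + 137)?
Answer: 9259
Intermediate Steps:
47*(M + 137) = 47*(60 + 137) = 47*197 = 9259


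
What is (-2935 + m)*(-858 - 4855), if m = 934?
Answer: 11431713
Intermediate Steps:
(-2935 + m)*(-858 - 4855) = (-2935 + 934)*(-858 - 4855) = -2001*(-5713) = 11431713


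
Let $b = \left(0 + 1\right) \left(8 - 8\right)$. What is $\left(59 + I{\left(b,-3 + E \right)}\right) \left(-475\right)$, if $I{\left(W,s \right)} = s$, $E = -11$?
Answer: $-21375$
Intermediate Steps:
$b = 0$ ($b = 1 \cdot 0 = 0$)
$\left(59 + I{\left(b,-3 + E \right)}\right) \left(-475\right) = \left(59 - 14\right) \left(-475\right) = 45 \left(-475\right) = -21375$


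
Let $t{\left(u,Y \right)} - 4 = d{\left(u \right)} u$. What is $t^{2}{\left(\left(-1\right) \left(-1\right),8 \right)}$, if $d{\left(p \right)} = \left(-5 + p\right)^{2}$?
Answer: $400$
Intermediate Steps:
$t{\left(u,Y \right)} = 4 + u \left(-5 + u\right)^{2}$ ($t{\left(u,Y \right)} = 4 + \left(-5 + u\right)^{2} u = 4 + u \left(-5 + u\right)^{2}$)
$t^{2}{\left(\left(-1\right) \left(-1\right),8 \right)} = \left(4 + \left(-1\right) \left(-1\right) \left(-5 - -1\right)^{2}\right)^{2} = \left(4 + 1 \left(-5 + 1\right)^{2}\right)^{2} = \left(4 + 1 \left(-4\right)^{2}\right)^{2} = \left(4 + 1 \cdot 16\right)^{2} = \left(4 + 16\right)^{2} = 20^{2} = 400$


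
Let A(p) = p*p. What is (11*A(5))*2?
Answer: 550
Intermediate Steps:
A(p) = p**2
(11*A(5))*2 = (11*5**2)*2 = (11*25)*2 = 275*2 = 550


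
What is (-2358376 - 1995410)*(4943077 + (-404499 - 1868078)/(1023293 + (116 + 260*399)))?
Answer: -24257475817843856256/1127149 ≈ -2.1521e+13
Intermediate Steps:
(-2358376 - 1995410)*(4943077 + (-404499 - 1868078)/(1023293 + (116 + 260*399))) = -4353786*(4943077 - 2272577/(1023293 + (116 + 103740))) = -4353786*(4943077 - 2272577/(1023293 + 103856)) = -4353786*(4943077 - 2272577/1127149) = -4353786*5571582024896/1127149 = -24257475817843856256/1127149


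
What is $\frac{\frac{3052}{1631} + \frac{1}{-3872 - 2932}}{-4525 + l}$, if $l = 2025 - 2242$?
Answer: $- \frac{2966311}{7517644344} \approx -0.00039458$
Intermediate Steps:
$l = -217$ ($l = 2025 - 2242 = -217$)
$\frac{\frac{3052}{1631} + \frac{1}{-3872 - 2932}}{-4525 + l} = \frac{\frac{3052}{1631} + \frac{1}{-3872 - 2932}}{-4525 - 217} = \frac{3052 \cdot \frac{1}{1631} + \frac{1}{-6804}}{-4742} = \left(\frac{436}{233} - \frac{1}{6804}\right) \left(- \frac{1}{4742}\right) = \frac{2966311}{1585332} \left(- \frac{1}{4742}\right) = - \frac{2966311}{7517644344}$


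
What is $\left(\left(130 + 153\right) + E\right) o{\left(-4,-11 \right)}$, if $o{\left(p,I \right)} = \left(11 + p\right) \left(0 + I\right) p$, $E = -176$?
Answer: $32956$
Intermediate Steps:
$o{\left(p,I \right)} = I p \left(11 + p\right)$ ($o{\left(p,I \right)} = \left(11 + p\right) I p = I \left(11 + p\right) p = I p \left(11 + p\right)$)
$\left(\left(130 + 153\right) + E\right) o{\left(-4,-11 \right)} = \left(\left(130 + 153\right) - 176\right) \left(\left(-11\right) \left(-4\right) \left(11 - 4\right)\right) = \left(283 - 176\right) \left(\left(-11\right) \left(-4\right) 7\right) = 107 \cdot 308 = 32956$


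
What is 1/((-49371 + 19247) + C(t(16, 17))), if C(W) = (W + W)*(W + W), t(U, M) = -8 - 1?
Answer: -1/29800 ≈ -3.3557e-5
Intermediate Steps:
t(U, M) = -9
C(W) = 4*W**2 (C(W) = (2*W)*(2*W) = 4*W**2)
1/((-49371 + 19247) + C(t(16, 17))) = 1/((-49371 + 19247) + 4*(-9)**2) = 1/(-30124 + 4*81) = 1/(-30124 + 324) = 1/(-29800) = -1/29800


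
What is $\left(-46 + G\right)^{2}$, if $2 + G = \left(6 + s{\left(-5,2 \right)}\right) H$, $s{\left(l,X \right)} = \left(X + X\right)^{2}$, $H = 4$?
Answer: $1600$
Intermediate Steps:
$s{\left(l,X \right)} = 4 X^{2}$ ($s{\left(l,X \right)} = \left(2 X\right)^{2} = 4 X^{2}$)
$G = 86$ ($G = -2 + \left(6 + 4 \cdot 2^{2}\right) 4 = -2 + \left(6 + 4 \cdot 4\right) 4 = -2 + \left(6 + 16\right) 4 = -2 + 22 \cdot 4 = -2 + 88 = 86$)
$\left(-46 + G\right)^{2} = \left(-46 + 86\right)^{2} = 40^{2} = 1600$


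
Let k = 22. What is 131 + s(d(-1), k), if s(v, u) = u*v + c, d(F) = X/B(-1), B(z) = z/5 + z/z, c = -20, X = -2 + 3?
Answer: 277/2 ≈ 138.50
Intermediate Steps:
X = 1
B(z) = 1 + z/5 (B(z) = z*(⅕) + 1 = z/5 + 1 = 1 + z/5)
d(F) = 5/4 (d(F) = 1/(1 + (⅕)*(-1)) = 1/(1 - ⅕) = 1/(⅘) = 1*(5/4) = 5/4)
s(v, u) = -20 + u*v (s(v, u) = u*v - 20 = -20 + u*v)
131 + s(d(-1), k) = 131 + (-20 + 22*(5/4)) = 131 + (-20 + 55/2) = 131 + 15/2 = 277/2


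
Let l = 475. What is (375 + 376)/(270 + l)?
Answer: 751/745 ≈ 1.0081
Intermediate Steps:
(375 + 376)/(270 + l) = (375 + 376)/(270 + 475) = 751/745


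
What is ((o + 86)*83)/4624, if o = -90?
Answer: -83/1156 ≈ -0.071799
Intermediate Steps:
((o + 86)*83)/4624 = ((-90 + 86)*83)/4624 = -4*83*(1/4624) = -332*1/4624 = -83/1156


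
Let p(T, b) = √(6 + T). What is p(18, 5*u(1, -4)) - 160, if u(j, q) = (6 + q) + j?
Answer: -160 + 2*√6 ≈ -155.10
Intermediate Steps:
u(j, q) = 6 + j + q
p(18, 5*u(1, -4)) - 160 = √(6 + 18) - 160 = √24 - 160 = 2*√6 - 160 = -160 + 2*√6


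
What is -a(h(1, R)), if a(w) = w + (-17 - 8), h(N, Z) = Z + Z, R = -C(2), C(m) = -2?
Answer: 21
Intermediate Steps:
R = 2 (R = -1*(-2) = 2)
h(N, Z) = 2*Z
a(w) = -25 + w (a(w) = w - 25 = -25 + w)
-a(h(1, R)) = -(-25 + 2*2) = -(-25 + 4) = -1*(-21) = 21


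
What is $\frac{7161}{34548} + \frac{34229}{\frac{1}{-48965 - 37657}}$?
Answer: $- \frac{34144760785621}{11516} \approx -2.965 \cdot 10^{9}$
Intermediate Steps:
$\frac{7161}{34548} + \frac{34229}{\frac{1}{-48965 - 37657}} = 7161 \cdot \frac{1}{34548} + \frac{34229}{\frac{1}{-86622}} = \frac{2387}{11516} + \frac{34229}{- \frac{1}{86622}} = \frac{2387}{11516} + 34229 \left(-86622\right) = \frac{2387}{11516} - 2964984438 = - \frac{34144760785621}{11516}$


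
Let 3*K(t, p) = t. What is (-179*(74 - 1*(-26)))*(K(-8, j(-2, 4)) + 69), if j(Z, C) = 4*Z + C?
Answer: -3562100/3 ≈ -1.1874e+6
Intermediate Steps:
j(Z, C) = C + 4*Z
K(t, p) = t/3
(-179*(74 - 1*(-26)))*(K(-8, j(-2, 4)) + 69) = (-179*(74 - 1*(-26)))*((⅓)*(-8) + 69) = (-179*(74 + 26))*(-8/3 + 69) = -179*100*(199/3) = -17900*199/3 = -3562100/3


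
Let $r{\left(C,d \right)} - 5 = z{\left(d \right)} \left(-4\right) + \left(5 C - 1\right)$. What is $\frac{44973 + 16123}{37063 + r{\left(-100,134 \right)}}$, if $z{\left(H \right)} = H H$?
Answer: $- \frac{61096}{35257} \approx -1.7329$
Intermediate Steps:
$z{\left(H \right)} = H^{2}$
$r{\left(C,d \right)} = 4 - 4 d^{2} + 5 C$ ($r{\left(C,d \right)} = 5 + \left(d^{2} \left(-4\right) + \left(5 C - 1\right)\right) = 5 - \left(1 - 5 C + 4 d^{2}\right) = 4 - 4 d^{2} + 5 C$)
$\frac{44973 + 16123}{37063 + r{\left(-100,134 \right)}} = \frac{44973 + 16123}{37063 + \left(4 - 4 \cdot 134^{2} + 5 \left(-100\right)\right)} = \frac{61096}{37063 - 72320} = \frac{61096}{-35257} = 61096 \left(- \frac{1}{35257}\right) = - \frac{61096}{35257}$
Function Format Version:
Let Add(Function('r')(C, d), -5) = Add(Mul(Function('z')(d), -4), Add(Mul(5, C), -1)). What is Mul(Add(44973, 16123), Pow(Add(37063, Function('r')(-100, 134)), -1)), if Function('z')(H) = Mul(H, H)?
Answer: Rational(-61096, 35257) ≈ -1.7329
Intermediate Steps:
Function('z')(H) = Pow(H, 2)
Function('r')(C, d) = Add(4, Mul(-4, Pow(d, 2)), Mul(5, C)) (Function('r')(C, d) = Add(5, Add(Mul(Pow(d, 2), -4), Add(Mul(5, C), -1))) = Add(5, Add(Mul(-4, Pow(d, 2)), Add(-1, Mul(5, C)))) = Add(5, Add(-1, Mul(-4, Pow(d, 2)), Mul(5, C))) = Add(4, Mul(-4, Pow(d, 2)), Mul(5, C)))
Mul(Add(44973, 16123), Pow(Add(37063, Function('r')(-100, 134)), -1)) = Mul(Add(44973, 16123), Pow(Add(37063, Add(4, Mul(-4, Pow(134, 2)), Mul(5, -100))), -1)) = Mul(61096, Pow(Add(37063, Add(4, Mul(-4, 17956), -500)), -1)) = Mul(61096, Pow(Add(37063, Add(4, -71824, -500)), -1)) = Mul(61096, Pow(Add(37063, -72320), -1)) = Mul(61096, Pow(-35257, -1)) = Mul(61096, Rational(-1, 35257)) = Rational(-61096, 35257)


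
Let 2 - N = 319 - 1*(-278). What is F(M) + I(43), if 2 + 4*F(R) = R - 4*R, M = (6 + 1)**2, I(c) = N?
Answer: -2529/4 ≈ -632.25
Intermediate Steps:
N = -595 (N = 2 - (319 - 1*(-278)) = 2 - (319 + 278) = 2 - 1*597 = 2 - 597 = -595)
I(c) = -595
M = 49 (M = 7**2 = 49)
F(R) = -1/2 - 3*R/4 (F(R) = -1/2 + (R - 4*R)/4 = -1/2 + (-3*R)/4 = -1/2 - 3*R/4)
F(M) + I(43) = (-1/2 - 3/4*49) - 595 = (-1/2 - 147/4) - 595 = -149/4 - 595 = -2529/4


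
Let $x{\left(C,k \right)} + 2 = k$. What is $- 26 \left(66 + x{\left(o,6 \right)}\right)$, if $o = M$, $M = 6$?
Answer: $-1820$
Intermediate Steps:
$o = 6$
$x{\left(C,k \right)} = -2 + k$
$- 26 \left(66 + x{\left(o,6 \right)}\right) = - 26 \left(66 + \left(-2 + 6\right)\right) = - 26 \left(66 + 4\right) = \left(-26\right) 70 = -1820$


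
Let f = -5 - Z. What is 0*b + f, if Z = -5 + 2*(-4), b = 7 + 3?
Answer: 8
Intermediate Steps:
b = 10
Z = -13 (Z = -5 - 8 = -13)
f = 8 (f = -5 - 1*(-13) = -5 + 13 = 8)
0*b + f = 0*10 + 8 = 0 + 8 = 8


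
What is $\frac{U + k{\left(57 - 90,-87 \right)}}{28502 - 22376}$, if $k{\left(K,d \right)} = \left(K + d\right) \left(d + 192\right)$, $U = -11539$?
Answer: $- \frac{24139}{6126} \approx -3.9404$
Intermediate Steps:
$k{\left(K,d \right)} = \left(192 + d\right) \left(K + d\right)$ ($k{\left(K,d \right)} = \left(K + d\right) \left(192 + d\right) = \left(192 + d\right) \left(K + d\right)$)
$\frac{U + k{\left(57 - 90,-87 \right)}}{28502 - 22376} = \frac{-11539 + \left(\left(-87\right)^{2} + 192 \left(57 - 90\right) + 192 \left(-87\right) + \left(57 - 90\right) \left(-87\right)\right)}{28502 - 22376} = \frac{-11539 + \left(7569 + 192 \left(57 - 90\right) - 16704 + \left(57 - 90\right) \left(-87\right)\right)}{6126} = \left(-11539 + \left(7569 + 192 \left(-33\right) - 16704 - -2871\right)\right) \frac{1}{6126} = \left(-11539 + \left(7569 - 6336 - 16704 + 2871\right)\right) \frac{1}{6126} = \left(-11539 - 12600\right) \frac{1}{6126} = \left(-24139\right) \frac{1}{6126} = - \frac{24139}{6126}$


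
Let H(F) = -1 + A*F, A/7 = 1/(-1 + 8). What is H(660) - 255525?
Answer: -254866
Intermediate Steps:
A = 1 (A = 7/(-1 + 8) = 7/7 = 7*(1/7) = 1)
H(F) = -1 + F (H(F) = -1 + 1*F = -1 + F)
H(660) - 255525 = (-1 + 660) - 255525 = 659 - 255525 = -254866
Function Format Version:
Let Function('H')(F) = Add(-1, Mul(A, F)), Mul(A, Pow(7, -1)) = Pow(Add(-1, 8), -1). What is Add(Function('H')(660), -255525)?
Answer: -254866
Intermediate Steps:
A = 1 (A = Mul(7, Pow(Add(-1, 8), -1)) = Mul(7, Pow(7, -1)) = Mul(7, Rational(1, 7)) = 1)
Function('H')(F) = Add(-1, F) (Function('H')(F) = Add(-1, Mul(1, F)) = Add(-1, F))
Add(Function('H')(660), -255525) = Add(Add(-1, 660), -255525) = Add(659, -255525) = -254866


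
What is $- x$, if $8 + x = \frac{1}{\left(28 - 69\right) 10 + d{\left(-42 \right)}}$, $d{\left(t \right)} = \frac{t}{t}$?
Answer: $\frac{3273}{409} \approx 8.0024$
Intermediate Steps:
$d{\left(t \right)} = 1$
$x = - \frac{3273}{409}$ ($x = -8 + \frac{1}{\left(28 - 69\right) 10 + 1} = -8 + \frac{1}{\left(-41\right) 10 + 1} = -8 + \frac{1}{-410 + 1} = -8 + \frac{1}{-409} = -8 - \frac{1}{409} = - \frac{3273}{409} \approx -8.0024$)
$- x = \left(-1\right) \left(- \frac{3273}{409}\right) = \frac{3273}{409}$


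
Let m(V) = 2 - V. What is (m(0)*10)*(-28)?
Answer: -560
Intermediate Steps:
(m(0)*10)*(-28) = ((2 - 1*0)*10)*(-28) = ((2 + 0)*10)*(-28) = (2*10)*(-28) = 20*(-28) = -560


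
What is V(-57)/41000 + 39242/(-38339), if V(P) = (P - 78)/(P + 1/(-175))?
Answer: -18342514415/17921445056 ≈ -1.0235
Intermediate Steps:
V(P) = (-78 + P)/(-1/175 + P) (V(P) = (-78 + P)/(P - 1/175) = (-78 + P)/(-1/175 + P))
V(-57)/41000 + 39242/(-38339) = (175*(-78 - 57)/(-1 + 175*(-57)))/41000 + 39242/(-38339) = (175*(-135)/(-1 - 9975))*(1/41000) + 39242*(-1/38339) = (175*(-135)/(-9976))*(1/41000) - 5606/5477 = (175*(-1/9976)*(-135))*(1/41000) - 5606/5477 = (23625/9976)*(1/41000) - 5606/5477 = 189/3272128 - 5606/5477 = -18342514415/17921445056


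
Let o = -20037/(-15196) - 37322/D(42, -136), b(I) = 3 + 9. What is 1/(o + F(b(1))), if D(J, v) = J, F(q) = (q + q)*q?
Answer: -319116/191246371 ≈ -0.0016686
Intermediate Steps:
b(I) = 12
F(q) = 2*q**2 (F(q) = (2*q)*q = 2*q**2)
o = -283151779/319116 (o = -20037/(-15196) - 37322/42 = -20037*(-1/15196) - 37322*1/42 = 20037/15196 - 18661/21 = -283151779/319116 ≈ -887.30)
1/(o + F(b(1))) = 1/(-283151779/319116 + 2*12**2) = 1/(-283151779/319116 + 2*144) = 1/(-283151779/319116 + 288) = 1/(-191246371/319116) = -319116/191246371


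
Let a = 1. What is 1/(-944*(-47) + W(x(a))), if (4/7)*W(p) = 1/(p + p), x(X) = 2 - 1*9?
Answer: 8/354943 ≈ 2.2539e-5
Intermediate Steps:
x(X) = -7 (x(X) = 2 - 9 = -7)
W(p) = 7/(8*p) (W(p) = 7/(4*(p + p)) = 7/(4*((2*p))) = 7*(1/(2*p))/4 = 7/(8*p))
1/(-944*(-47) + W(x(a))) = 1/(-944*(-47) + (7/8)/(-7)) = 1/(44368 + (7/8)*(-⅐)) = 1/(44368 - ⅛) = 1/(354943/8) = 8/354943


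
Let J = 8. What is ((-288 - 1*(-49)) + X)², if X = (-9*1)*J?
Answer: 96721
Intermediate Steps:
X = -72 (X = -9*1*8 = -9*8 = -72)
((-288 - 1*(-49)) + X)² = ((-288 - 1*(-49)) - 72)² = ((-288 + 49) - 72)² = (-239 - 72)² = (-311)² = 96721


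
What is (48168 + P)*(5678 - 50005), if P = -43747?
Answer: -195969667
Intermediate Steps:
(48168 + P)*(5678 - 50005) = (48168 - 43747)*(5678 - 50005) = 4421*(-44327) = -195969667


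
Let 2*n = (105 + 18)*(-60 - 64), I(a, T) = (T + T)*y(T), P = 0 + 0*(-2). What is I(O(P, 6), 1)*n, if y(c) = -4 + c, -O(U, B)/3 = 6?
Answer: 45756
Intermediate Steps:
P = 0 (P = 0 + 0 = 0)
O(U, B) = -18 (O(U, B) = -3*6 = -18)
I(a, T) = 2*T*(-4 + T) (I(a, T) = (T + T)*(-4 + T) = (2*T)*(-4 + T) = 2*T*(-4 + T))
n = -7626 (n = ((105 + 18)*(-60 - 64))/2 = (123*(-124))/2 = (1/2)*(-15252) = -7626)
I(O(P, 6), 1)*n = (2*1*(-4 + 1))*(-7626) = (2*1*(-3))*(-7626) = -6*(-7626) = 45756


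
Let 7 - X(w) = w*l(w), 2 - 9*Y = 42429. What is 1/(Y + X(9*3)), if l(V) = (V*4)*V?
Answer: -9/750952 ≈ -1.1985e-5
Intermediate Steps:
Y = -42427/9 (Y = 2/9 - 1/9*42429 = 2/9 - 14143/3 = -42427/9 ≈ -4714.1)
l(V) = 4*V**2 (l(V) = (4*V)*V = 4*V**2)
X(w) = 7 - 4*w**3 (X(w) = 7 - w*4*w**2 = 7 - 4*w**3)
1/(Y + X(9*3)) = 1/(-42427/9 + (7 - 4*(9*3)**3)) = 1/(-42427/9 + (7 - 4*27**3)) = 1/(-42427/9 + (7 - 4*19683)) = 1/(-42427/9 + (7 - 78732)) = 1/(-42427/9 - 78725) = 1/(-750952/9) = -9/750952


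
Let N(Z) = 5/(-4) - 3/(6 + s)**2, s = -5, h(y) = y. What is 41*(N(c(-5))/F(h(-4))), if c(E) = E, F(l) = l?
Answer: 697/16 ≈ 43.563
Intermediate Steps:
N(Z) = -17/4 (N(Z) = 5/(-4) - 3/(6 - 5)**2 = 5*(-1/4) - 3/(1**2) = -5/4 - 3/1 = -5/4 - 3*1 = -5/4 - 3 = -17/4)
41*(N(c(-5))/F(h(-4))) = 41*(-17/4/(-4)) = 41*(-17/4*(-1/4)) = 41*(17/16) = 697/16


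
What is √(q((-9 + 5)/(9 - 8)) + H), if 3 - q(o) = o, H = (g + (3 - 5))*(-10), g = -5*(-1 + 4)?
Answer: √177 ≈ 13.304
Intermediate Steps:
g = -15 (g = -5*3 = -15)
H = 170 (H = (-15 + (3 - 5))*(-10) = (-15 - 2)*(-10) = -17*(-10) = 170)
q(o) = 3 - o
√(q((-9 + 5)/(9 - 8)) + H) = √((3 - (-9 + 5)/(9 - 8)) + 170) = √((3 - (-4)/1) + 170) = √((3 - (-4)) + 170) = √((3 - 1*(-4)) + 170) = √((3 + 4) + 170) = √(7 + 170) = √177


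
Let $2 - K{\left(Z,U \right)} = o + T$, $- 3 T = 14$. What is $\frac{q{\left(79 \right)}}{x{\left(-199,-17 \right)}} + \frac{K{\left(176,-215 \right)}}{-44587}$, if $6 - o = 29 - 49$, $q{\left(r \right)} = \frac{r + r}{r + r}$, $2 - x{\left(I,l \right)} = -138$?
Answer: $\frac{141881}{18726540} \approx 0.0075765$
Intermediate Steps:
$T = - \frac{14}{3}$ ($T = \left(- \frac{1}{3}\right) 14 = - \frac{14}{3} \approx -4.6667$)
$x{\left(I,l \right)} = 140$ ($x{\left(I,l \right)} = 2 - -138 = 2 + 138 = 140$)
$q{\left(r \right)} = 1$ ($q{\left(r \right)} = \frac{2 r}{2 r} = 2 r \frac{1}{2 r} = 1$)
$o = 26$ ($o = 6 - \left(29 - 49\right) = 6 - -20 = 6 + 20 = 26$)
$K{\left(Z,U \right)} = - \frac{58}{3}$ ($K{\left(Z,U \right)} = 2 - \left(26 - \frac{14}{3}\right) = 2 - \frac{64}{3} = - \frac{58}{3}$)
$\frac{q{\left(79 \right)}}{x{\left(-199,-17 \right)}} + \frac{K{\left(176,-215 \right)}}{-44587} = 1 \cdot \frac{1}{140} - \frac{58}{3 \left(-44587\right)} = 1 \cdot \frac{1}{140} - - \frac{58}{133761} = \frac{1}{140} + \frac{58}{133761} = \frac{141881}{18726540}$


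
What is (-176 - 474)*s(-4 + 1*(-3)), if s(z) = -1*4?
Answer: 2600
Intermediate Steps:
s(z) = -4
(-176 - 474)*s(-4 + 1*(-3)) = (-176 - 474)*(-4) = -650*(-4) = 2600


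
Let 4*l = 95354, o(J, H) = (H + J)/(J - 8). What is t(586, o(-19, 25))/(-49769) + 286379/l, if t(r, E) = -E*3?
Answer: 85516683352/7118509839 ≈ 12.013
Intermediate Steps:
o(J, H) = (H + J)/(-8 + J)
t(r, E) = -3*E
l = 47677/2 (l = (1/4)*95354 = 47677/2 ≈ 23839.)
t(586, o(-19, 25))/(-49769) + 286379/l = -3*(25 - 19)/(-8 - 19)/(-49769) + 286379/(47677/2) = -3*6/(-27)*(-1/49769) + 286379*(2/47677) = -(-1)*6/9*(-1/49769) + 572758/47677 = -3*(-2/9)*(-1/49769) + 572758/47677 = (2/3)*(-1/49769) + 572758/47677 = -2/149307 + 572758/47677 = 85516683352/7118509839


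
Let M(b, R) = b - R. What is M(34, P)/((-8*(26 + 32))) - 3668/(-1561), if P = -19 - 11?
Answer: 14304/6467 ≈ 2.2118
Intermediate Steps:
P = -30
M(34, P)/((-8*(26 + 32))) - 3668/(-1561) = (34 - 1*(-30))/((-8*(26 + 32))) - 3668/(-1561) = (34 + 30)/((-8*58)) - 3668*(-1/1561) = 64/(-464) + 524/223 = 64*(-1/464) + 524/223 = -4/29 + 524/223 = 14304/6467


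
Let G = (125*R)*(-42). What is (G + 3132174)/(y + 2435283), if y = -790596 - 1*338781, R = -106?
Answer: 614779/217651 ≈ 2.8246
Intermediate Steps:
y = -1129377 (y = -790596 - 338781 = -1129377)
G = 556500 (G = (125*(-106))*(-42) = -13250*(-42) = 556500)
(G + 3132174)/(y + 2435283) = (556500 + 3132174)/(-1129377 + 2435283) = 3688674/1305906 = 3688674*(1/1305906) = 614779/217651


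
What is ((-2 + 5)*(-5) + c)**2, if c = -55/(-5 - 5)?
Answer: 361/4 ≈ 90.250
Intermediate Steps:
c = 11/2 (c = -55/(-10) = -55*(-1/10) = 11/2 ≈ 5.5000)
((-2 + 5)*(-5) + c)**2 = ((-2 + 5)*(-5) + 11/2)**2 = (3*(-5) + 11/2)**2 = (-15 + 11/2)**2 = (-19/2)**2 = 361/4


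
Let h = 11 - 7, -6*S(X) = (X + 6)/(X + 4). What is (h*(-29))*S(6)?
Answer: 116/5 ≈ 23.200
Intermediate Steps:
S(X) = -(6 + X)/(6*(4 + X)) (S(X) = -(X + 6)/(6*(X + 4)) = -(6 + X)/(6*(4 + X)))
h = 4
(h*(-29))*S(6) = (4*(-29))*((-6 - 1*6)/(6*(4 + 6))) = -58*(-6 - 6)/(3*10) = -58*(-12)/(3*10) = -116*(-⅕) = 116/5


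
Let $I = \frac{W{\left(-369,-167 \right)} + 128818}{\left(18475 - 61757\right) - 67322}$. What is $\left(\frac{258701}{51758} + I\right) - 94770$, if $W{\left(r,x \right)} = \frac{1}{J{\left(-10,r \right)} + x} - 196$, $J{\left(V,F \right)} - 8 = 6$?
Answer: $- \frac{41501429795683589}{437935100148} \approx -94766.0$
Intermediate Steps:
$J{\left(V,F \right)} = 14$ ($J{\left(V,F \right)} = 8 + 6 = 14$)
$W{\left(r,x \right)} = -196 + \frac{1}{14 + x}$ ($W{\left(r,x \right)} = \frac{1}{14 + x} - 196 = -196 + \frac{1}{14 + x}$)
$I = - \frac{19679165}{16922412}$ ($I = \frac{\frac{-2743 - -32732}{14 - 167} + 128818}{\left(18475 - 61757\right) - 67322} = \frac{\frac{-2743 + 32732}{-153} + 128818}{-43282 - 67322} = \frac{\left(- \frac{1}{153}\right) 29989 + 128818}{-110604} = \left(- \frac{29989}{153} + 128818\right) \left(- \frac{1}{110604}\right) = \frac{19679165}{153} \left(- \frac{1}{110604}\right) = - \frac{19679165}{16922412} \approx -1.1629$)
$\left(\frac{258701}{51758} + I\right) - 94770 = \left(\frac{258701}{51758} - \frac{19679165}{16922412}\right) - 94770 = \frac{1679645342371}{437935100148} - 94770 = - \frac{41501429795683589}{437935100148}$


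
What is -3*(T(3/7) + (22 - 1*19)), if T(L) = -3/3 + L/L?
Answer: -9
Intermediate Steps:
T(L) = 0 (T(L) = -3*⅓ + 1 = -1 + 1 = 0)
-3*(T(3/7) + (22 - 1*19)) = -3*(0 + (22 - 1*19)) = -3*(0 + (22 - 19)) = -3*(0 + 3) = -3*3 = -9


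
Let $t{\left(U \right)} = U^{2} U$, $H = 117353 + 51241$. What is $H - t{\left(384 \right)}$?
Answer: $-56454510$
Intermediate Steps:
$H = 168594$
$t{\left(U \right)} = U^{3}$
$H - t{\left(384 \right)} = 168594 - 384^{3} = 168594 - 56623104 = -56454510$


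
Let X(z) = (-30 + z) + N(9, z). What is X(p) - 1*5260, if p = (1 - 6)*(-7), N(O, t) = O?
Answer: -5246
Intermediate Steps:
p = 35 (p = -5*(-7) = 35)
X(z) = -21 + z (X(z) = (-30 + z) + 9 = -21 + z)
X(p) - 1*5260 = (-21 + 35) - 1*5260 = 14 - 5260 = -5246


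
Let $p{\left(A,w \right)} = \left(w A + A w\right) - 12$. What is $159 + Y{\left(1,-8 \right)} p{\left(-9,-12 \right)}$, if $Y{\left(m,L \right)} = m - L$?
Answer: $1995$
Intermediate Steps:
$p{\left(A,w \right)} = -12 + 2 A w$ ($p{\left(A,w \right)} = \left(A w + A w\right) - 12 = 2 A w - 12 = -12 + 2 A w$)
$159 + Y{\left(1,-8 \right)} p{\left(-9,-12 \right)} = 159 + \left(1 - -8\right) \left(-12 + 2 \left(-9\right) \left(-12\right)\right) = 159 + \left(1 + 8\right) \left(-12 + 216\right) = 159 + 9 \cdot 204 = 159 + 1836 = 1995$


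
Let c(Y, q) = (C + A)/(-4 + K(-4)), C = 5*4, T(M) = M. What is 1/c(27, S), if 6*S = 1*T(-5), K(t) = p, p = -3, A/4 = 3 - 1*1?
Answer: -¼ ≈ -0.25000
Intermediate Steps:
A = 8 (A = 4*(3 - 1*1) = 4*(3 - 1) = 4*2 = 8)
K(t) = -3
C = 20
S = -⅚ (S = (1*(-5))/6 = (⅙)*(-5) = -⅚ ≈ -0.83333)
c(Y, q) = -4 (c(Y, q) = (20 + 8)/(-4 - 3) = 28/(-7) = 28*(-⅐) = -4)
1/c(27, S) = 1/(-4) = -¼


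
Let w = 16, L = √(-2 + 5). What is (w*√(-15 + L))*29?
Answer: 464*√(-15 + √3) ≈ 1690.1*I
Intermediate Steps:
L = √3 ≈ 1.7320
(w*√(-15 + L))*29 = (16*√(-15 + √3))*29 = 464*√(-15 + √3)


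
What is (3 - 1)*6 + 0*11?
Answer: 12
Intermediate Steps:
(3 - 1)*6 + 0*11 = 2*6 + 0 = 12 + 0 = 12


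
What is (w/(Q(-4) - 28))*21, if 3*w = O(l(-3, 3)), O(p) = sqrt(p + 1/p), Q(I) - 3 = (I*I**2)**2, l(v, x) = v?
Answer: 7*I*sqrt(30)/12213 ≈ 0.0031393*I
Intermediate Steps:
Q(I) = 3 + I**6 (Q(I) = 3 + (I*I**2)**2 = 3 + (I**3)**2 = 3 + I**6)
w = I*sqrt(30)/9 (w = sqrt(-3 + 1/(-3))/3 = sqrt(-3 - 1/3)/3 = sqrt(-10/3)/3 = (I*sqrt(30)/3)/3 = I*sqrt(30)/9 ≈ 0.60858*I)
(w/(Q(-4) - 28))*21 = ((I*sqrt(30)/9)/((3 + (-4)**6) - 28))*21 = ((I*sqrt(30)/9)/((3 + 4096) - 28))*21 = ((I*sqrt(30)/9)/(4099 - 28))*21 = ((I*sqrt(30)/9)/4071)*21 = (I*sqrt(30)/36639)*21 = 7*I*sqrt(30)/12213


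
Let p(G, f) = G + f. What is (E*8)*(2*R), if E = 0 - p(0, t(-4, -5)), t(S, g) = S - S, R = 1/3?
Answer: 0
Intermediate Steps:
R = ⅓ ≈ 0.33333
t(S, g) = 0
E = 0 (E = 0 - (0 + 0) = 0 - 1*0 = 0 + 0 = 0)
(E*8)*(2*R) = (0*8)*(2*(⅓)) = 0*(⅔) = 0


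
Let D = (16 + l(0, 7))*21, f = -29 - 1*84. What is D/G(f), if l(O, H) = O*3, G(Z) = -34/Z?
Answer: 18984/17 ≈ 1116.7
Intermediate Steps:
f = -113 (f = -29 - 84 = -113)
l(O, H) = 3*O
D = 336 (D = (16 + 3*0)*21 = (16 + 0)*21 = 16*21 = 336)
D/G(f) = 336/((-34/(-113))) = 336/((-34*(-1/113))) = 336/(34/113) = 336*(113/34) = 18984/17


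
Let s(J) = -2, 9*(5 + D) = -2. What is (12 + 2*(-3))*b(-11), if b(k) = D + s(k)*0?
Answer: -94/3 ≈ -31.333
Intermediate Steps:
D = -47/9 (D = -5 + (⅑)*(-2) = -5 - 2/9 = -47/9 ≈ -5.2222)
b(k) = -47/9 (b(k) = -47/9 - 2*0 = -47/9 + 0 = -47/9)
(12 + 2*(-3))*b(-11) = (12 + 2*(-3))*(-47/9) = (12 - 6)*(-47/9) = 6*(-47/9) = -94/3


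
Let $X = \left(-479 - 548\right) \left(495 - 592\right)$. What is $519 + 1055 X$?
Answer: $105098564$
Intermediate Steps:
$X = 99619$ ($X = \left(-1027\right) \left(-97\right) = 99619$)
$519 + 1055 X = 519 + 1055 \cdot 99619 = 519 + 105098045 = 105098564$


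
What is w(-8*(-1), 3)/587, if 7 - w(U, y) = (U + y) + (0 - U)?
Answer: 4/587 ≈ 0.0068143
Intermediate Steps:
w(U, y) = 7 - y (w(U, y) = 7 - ((U + y) + (0 - U)) = 7 - ((U + y) - U) = 7 - y)
w(-8*(-1), 3)/587 = (7 - 1*3)/587 = (7 - 3)*(1/587) = 4*(1/587) = 4/587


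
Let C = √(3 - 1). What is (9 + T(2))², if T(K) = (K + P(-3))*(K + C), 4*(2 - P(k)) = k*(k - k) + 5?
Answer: 1803/8 + 319*√2/4 ≈ 338.16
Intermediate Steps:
P(k) = ¾ (P(k) = 2 - (k*(k - k) + 5)/4 = 2 - (k*0 + 5)/4 = 2 - (0 + 5)/4 = 2 - ¼*5 = 2 - 5/4 = ¾)
C = √2 ≈ 1.4142
T(K) = (¾ + K)*(K + √2) (T(K) = (K + ¾)*(K + √2) = (¾ + K)*(K + √2))
(9 + T(2))² = (9 + (2² + (¾)*2 + 3*√2/4 + 2*√2))² = (9 + (4 + 3/2 + 3*√2/4 + 2*√2))² = (9 + (11/2 + 11*√2/4))² = (29/2 + 11*√2/4)²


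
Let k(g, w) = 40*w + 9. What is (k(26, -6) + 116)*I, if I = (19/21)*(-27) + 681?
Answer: -528540/7 ≈ -75506.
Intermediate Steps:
k(g, w) = 9 + 40*w
I = 4596/7 (I = (19*(1/21))*(-27) + 681 = (19/21)*(-27) + 681 = -171/7 + 681 = 4596/7 ≈ 656.57)
(k(26, -6) + 116)*I = ((9 + 40*(-6)) + 116)*(4596/7) = ((9 - 240) + 116)*(4596/7) = (-231 + 116)*(4596/7) = -115*4596/7 = -528540/7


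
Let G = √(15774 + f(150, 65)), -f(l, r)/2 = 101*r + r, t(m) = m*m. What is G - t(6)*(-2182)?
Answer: 78552 + √2514 ≈ 78602.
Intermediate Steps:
t(m) = m²
f(l, r) = -204*r (f(l, r) = -2*(101*r + r) = -204*r)
G = √2514 (G = √(15774 - 204*65) = √(15774 - 13260) = √2514 ≈ 50.140)
G - t(6)*(-2182) = √2514 - 6²*(-2182) = √2514 - 36*(-2182) = √2514 - 1*(-78552) = √2514 + 78552 = 78552 + √2514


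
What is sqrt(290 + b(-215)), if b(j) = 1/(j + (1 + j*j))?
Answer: sqrt(12529256349)/6573 ≈ 17.029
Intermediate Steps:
b(j) = 1/(1 + j + j**2) (b(j) = 1/(j + (1 + j**2)) = 1/(1 + j + j**2))
sqrt(290 + b(-215)) = sqrt(290 + 1/(1 - 215 + (-215)**2)) = sqrt(290 + 1/(1 - 215 + 46225)) = sqrt(290 + 1/46011) = sqrt(13343191/46011) = sqrt(12529256349)/6573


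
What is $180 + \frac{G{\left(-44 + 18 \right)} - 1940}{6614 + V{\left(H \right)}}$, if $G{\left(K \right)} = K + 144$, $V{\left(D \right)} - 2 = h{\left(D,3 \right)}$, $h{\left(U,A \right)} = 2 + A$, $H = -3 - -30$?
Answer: $\frac{1189958}{6621} \approx 179.72$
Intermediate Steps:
$H = 27$ ($H = -3 + 30 = 27$)
$V{\left(D \right)} = 7$ ($V{\left(D \right)} = 2 + \left(2 + 3\right) = 2 + 5 = 7$)
$G{\left(K \right)} = 144 + K$
$180 + \frac{G{\left(-44 + 18 \right)} - 1940}{6614 + V{\left(H \right)}} = 180 + \frac{\left(144 + \left(-44 + 18\right)\right) - 1940}{6614 + 7} = 180 + \frac{\left(144 - 26\right) - 1940}{6621} = 180 + \left(118 - 1940\right) \frac{1}{6621} = 180 - \frac{1822}{6621} = \frac{1189958}{6621}$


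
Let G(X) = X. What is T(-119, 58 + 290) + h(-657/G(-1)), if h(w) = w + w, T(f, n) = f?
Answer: 1195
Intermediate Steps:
h(w) = 2*w
T(-119, 58 + 290) + h(-657/G(-1)) = -119 + 2*(-657/(-1)) = -119 + 2*(-657*(-1)) = -119 + 2*657 = -119 + 1314 = 1195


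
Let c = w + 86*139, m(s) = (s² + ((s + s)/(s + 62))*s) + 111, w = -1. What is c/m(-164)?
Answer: 609603/1350461 ≈ 0.45140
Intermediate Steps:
m(s) = 111 + s² + 2*s²/(62 + s) (m(s) = (s² + ((2*s)/(62 + s))*s) + 111 = (s² + (2*s/(62 + s))*s) + 111 = (s² + 2*s²/(62 + s)) + 111 = 111 + s² + 2*s²/(62 + s))
c = 11953 (c = -1 + 86*139 = -1 + 11954 = 11953)
c/m(-164) = 11953/(((6882 + (-164)³ + 64*(-164)² + 111*(-164))/(62 - 164))) = 11953/(((6882 - 4410944 + 64*26896 - 18204)/(-102))) = 11953/((-(6882 - 4410944 + 1721344 - 18204)/102)) = 11953/((-1/102*(-2700922))) = 11953/(1350461/51) = 11953*(51/1350461) = 609603/1350461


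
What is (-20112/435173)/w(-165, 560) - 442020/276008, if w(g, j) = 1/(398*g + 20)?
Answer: 91058895113235/30027807346 ≈ 3032.5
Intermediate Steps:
w(g, j) = 1/(20 + 398*g)
(-20112/435173)/w(-165, 560) - 442020/276008 = (-20112/435173)/((1/(2*(10 + 199*(-165))))) - 442020/276008 = (-20112*1/435173)/((1/(2*(10 - 32835)))) - 442020*1/276008 = -20112/(435173*((½)/(-32825))) - 110505/69002 = -20112/(435173*((½)*(-1/32825))) - 110505/69002 = -20112/(435173*(-1/65650)) - 110505/69002 = -20112/435173*(-65650) - 110505/69002 = 1320352800/435173 - 110505/69002 = 91058895113235/30027807346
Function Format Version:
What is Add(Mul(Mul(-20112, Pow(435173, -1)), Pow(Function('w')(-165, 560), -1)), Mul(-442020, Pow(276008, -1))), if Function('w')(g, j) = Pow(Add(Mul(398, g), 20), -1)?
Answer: Rational(91058895113235, 30027807346) ≈ 3032.5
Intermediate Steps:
Function('w')(g, j) = Pow(Add(20, Mul(398, g)), -1)
Add(Mul(Mul(-20112, Pow(435173, -1)), Pow(Function('w')(-165, 560), -1)), Mul(-442020, Pow(276008, -1))) = Add(Mul(Mul(-20112, Pow(435173, -1)), Pow(Mul(Rational(1, 2), Pow(Add(10, Mul(199, -165)), -1)), -1)), Mul(-442020, Pow(276008, -1))) = Add(Mul(Mul(-20112, Rational(1, 435173)), Pow(Mul(Rational(1, 2), Pow(Add(10, -32835), -1)), -1)), Mul(-442020, Rational(1, 276008))) = Add(Mul(Rational(-20112, 435173), Pow(Mul(Rational(1, 2), Pow(-32825, -1)), -1)), Rational(-110505, 69002)) = Add(Mul(Rational(-20112, 435173), Pow(Mul(Rational(1, 2), Rational(-1, 32825)), -1)), Rational(-110505, 69002)) = Add(Mul(Rational(-20112, 435173), Pow(Rational(-1, 65650), -1)), Rational(-110505, 69002)) = Add(Mul(Rational(-20112, 435173), -65650), Rational(-110505, 69002)) = Add(Rational(1320352800, 435173), Rational(-110505, 69002)) = Rational(91058895113235, 30027807346)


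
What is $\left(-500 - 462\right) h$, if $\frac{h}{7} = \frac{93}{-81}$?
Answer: $\frac{208754}{27} \approx 7731.6$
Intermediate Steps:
$h = - \frac{217}{27}$ ($h = 7 \frac{93}{-81} = 7 \cdot 93 \left(- \frac{1}{81}\right) = 7 \left(- \frac{31}{27}\right) = - \frac{217}{27} \approx -8.037$)
$\left(-500 - 462\right) h = \left(-500 - 462\right) \left(- \frac{217}{27}\right) = \left(-962\right) \left(- \frac{217}{27}\right) = \frac{208754}{27}$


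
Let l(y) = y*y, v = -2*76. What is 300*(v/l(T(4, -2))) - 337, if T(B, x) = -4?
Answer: -3187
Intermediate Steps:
v = -152
l(y) = y²
300*(v/l(T(4, -2))) - 337 = 300*(-152/((-4)²)) - 337 = 300*(-152/16) - 337 = 300*(-152*1/16) - 337 = 300*(-19/2) - 337 = -2850 - 337 = -3187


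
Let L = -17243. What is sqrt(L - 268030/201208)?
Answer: I*sqrt(890473098813)/7186 ≈ 131.32*I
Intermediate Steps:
sqrt(L - 268030/201208) = sqrt(-17243 - 268030/201208) = sqrt(-17243 - 268030*1/201208) = sqrt(-17243 - 19145/14372) = sqrt(-247835541/14372) = I*sqrt(890473098813)/7186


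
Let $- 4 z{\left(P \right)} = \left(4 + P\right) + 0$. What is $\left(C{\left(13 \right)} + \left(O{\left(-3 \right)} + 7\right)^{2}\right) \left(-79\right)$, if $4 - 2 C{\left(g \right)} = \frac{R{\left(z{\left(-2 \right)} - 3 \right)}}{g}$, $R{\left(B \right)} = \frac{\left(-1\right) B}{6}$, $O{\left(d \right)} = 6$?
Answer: $- \frac{4214255}{312} \approx -13507.0$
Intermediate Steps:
$z{\left(P \right)} = -1 - \frac{P}{4}$ ($z{\left(P \right)} = - \frac{\left(4 + P\right) + 0}{4} = - \frac{4 + P}{4} = -1 - \frac{P}{4}$)
$R{\left(B \right)} = - \frac{B}{6}$ ($R{\left(B \right)} = - B \frac{1}{6} = - \frac{B}{6}$)
$C{\left(g \right)} = 2 - \frac{7}{24 g}$ ($C{\left(g \right)} = 2 - \frac{- \frac{\left(-1 - - \frac{1}{2}\right) - 3}{6} \frac{1}{g}}{2} = 2 - \frac{- \frac{\left(-1 + \frac{1}{2}\right) - 3}{6} \frac{1}{g}}{2} = 2 - \frac{- \frac{- \frac{1}{2} - 3}{6} \frac{1}{g}}{2} = 2 - \frac{\left(- \frac{1}{6}\right) \left(- \frac{7}{2}\right) \frac{1}{g}}{2} = 2 - \frac{\frac{7}{12} \frac{1}{g}}{2} = 2 - \frac{7}{24 g}$)
$\left(C{\left(13 \right)} + \left(O{\left(-3 \right)} + 7\right)^{2}\right) \left(-79\right) = \left(\left(2 - \frac{7}{24 \cdot 13}\right) + \left(6 + 7\right)^{2}\right) \left(-79\right) = \left(\left(2 - \frac{7}{312}\right) + 13^{2}\right) \left(-79\right) = \left(\left(2 - \frac{7}{312}\right) + 169\right) \left(-79\right) = \left(\frac{617}{312} + 169\right) \left(-79\right) = \frac{53345}{312} \left(-79\right) = - \frac{4214255}{312}$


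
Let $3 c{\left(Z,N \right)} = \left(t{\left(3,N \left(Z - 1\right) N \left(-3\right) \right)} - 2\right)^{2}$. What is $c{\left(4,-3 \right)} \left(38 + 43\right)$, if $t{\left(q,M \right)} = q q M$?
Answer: $14427747$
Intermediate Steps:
$t{\left(q,M \right)} = M q^{2}$ ($t{\left(q,M \right)} = q^{2} M = M q^{2}$)
$c{\left(Z,N \right)} = \frac{\left(-2 - 27 N^{2} \left(-1 + Z\right)\right)^{2}}{3}$ ($c{\left(Z,N \right)} = \frac{\left(N \left(Z - 1\right) N \left(-3\right) 3^{2} - 2\right)^{2}}{3} = \frac{\left(N \left(-1 + Z\right) N \left(-3\right) 9 - 2\right)^{2}}{3} = \frac{\left(N^{2} \left(-1 + Z\right) \left(-3\right) 9 - 2\right)^{2}}{3} = \frac{\left(- 3 N^{2} \left(-1 + Z\right) 9 - 2\right)^{2}}{3} = \frac{\left(- 27 N^{2} \left(-1 + Z\right) - 2\right)^{2}}{3} = \frac{\left(-2 - 27 N^{2} \left(-1 + Z\right)\right)^{2}}{3}$)
$c{\left(4,-3 \right)} \left(38 + 43\right) = \frac{\left(2 + 27 \left(-3\right)^{2} \left(-1 + 4\right)\right)^{2}}{3} \left(38 + 43\right) = \frac{\left(2 + 27 \cdot 9 \cdot 3\right)^{2}}{3} \cdot 81 = \frac{\left(2 + 729\right)^{2}}{3} \cdot 81 = \frac{731^{2}}{3} \cdot 81 = \frac{1}{3} \cdot 534361 \cdot 81 = \frac{534361}{3} \cdot 81 = 14427747$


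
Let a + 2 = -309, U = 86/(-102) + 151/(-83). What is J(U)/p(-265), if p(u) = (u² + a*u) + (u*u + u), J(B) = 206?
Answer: 103/111300 ≈ 0.00092543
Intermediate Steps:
U = -11270/4233 (U = 86*(-1/102) + 151*(-1/83) = -43/51 - 151/83 = -11270/4233 ≈ -2.6624)
a = -311 (a = -2 - 309 = -311)
p(u) = -310*u + 2*u² (p(u) = (u² - 311*u) + (u*u + u) = (u² - 311*u) + (u² + u) = (u² - 311*u) + (u + u²) = -310*u + 2*u²)
J(U)/p(-265) = 206/((2*(-265)*(-155 - 265))) = 206/((2*(-265)*(-420))) = 206/222600 = 206*(1/222600) = 103/111300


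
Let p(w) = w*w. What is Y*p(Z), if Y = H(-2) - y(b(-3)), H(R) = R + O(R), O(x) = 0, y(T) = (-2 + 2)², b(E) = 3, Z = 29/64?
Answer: -841/2048 ≈ -0.41064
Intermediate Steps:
Z = 29/64 (Z = 29*(1/64) = 29/64 ≈ 0.45313)
y(T) = 0 (y(T) = 0² = 0)
H(R) = R (H(R) = R + 0 = R)
Y = -2 (Y = -2 - 1*0 = -2 + 0 = -2)
p(w) = w²
Y*p(Z) = -2*(29/64)² = -2*841/4096 = -841/2048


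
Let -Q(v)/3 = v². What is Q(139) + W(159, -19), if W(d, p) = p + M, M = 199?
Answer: -57783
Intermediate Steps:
W(d, p) = 199 + p (W(d, p) = p + 199 = 199 + p)
Q(v) = -3*v²
Q(139) + W(159, -19) = -3*139² + (199 - 19) = -3*19321 + 180 = -57963 + 180 = -57783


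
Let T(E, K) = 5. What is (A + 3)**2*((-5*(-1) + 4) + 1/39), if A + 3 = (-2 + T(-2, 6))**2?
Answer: 9504/13 ≈ 731.08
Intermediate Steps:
A = 6 (A = -3 + (-2 + 5)**2 = -3 + 3**2 = -3 + 9 = 6)
(A + 3)**2*((-5*(-1) + 4) + 1/39) = (6 + 3)**2*((-5*(-1) + 4) + 1/39) = 9**2*((5 + 4) + 1/39) = 81*(9 + 1/39) = 81*(352/39) = 9504/13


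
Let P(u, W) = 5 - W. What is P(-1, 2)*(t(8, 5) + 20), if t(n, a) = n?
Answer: 84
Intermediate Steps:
P(-1, 2)*(t(8, 5) + 20) = (5 - 1*2)*(8 + 20) = (5 - 2)*28 = 3*28 = 84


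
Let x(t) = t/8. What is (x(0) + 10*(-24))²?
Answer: 57600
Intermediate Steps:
x(t) = t/8 (x(t) = t*(⅛) = t/8)
(x(0) + 10*(-24))² = ((⅛)*0 + 10*(-24))² = (0 - 240)² = (-240)² = 57600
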